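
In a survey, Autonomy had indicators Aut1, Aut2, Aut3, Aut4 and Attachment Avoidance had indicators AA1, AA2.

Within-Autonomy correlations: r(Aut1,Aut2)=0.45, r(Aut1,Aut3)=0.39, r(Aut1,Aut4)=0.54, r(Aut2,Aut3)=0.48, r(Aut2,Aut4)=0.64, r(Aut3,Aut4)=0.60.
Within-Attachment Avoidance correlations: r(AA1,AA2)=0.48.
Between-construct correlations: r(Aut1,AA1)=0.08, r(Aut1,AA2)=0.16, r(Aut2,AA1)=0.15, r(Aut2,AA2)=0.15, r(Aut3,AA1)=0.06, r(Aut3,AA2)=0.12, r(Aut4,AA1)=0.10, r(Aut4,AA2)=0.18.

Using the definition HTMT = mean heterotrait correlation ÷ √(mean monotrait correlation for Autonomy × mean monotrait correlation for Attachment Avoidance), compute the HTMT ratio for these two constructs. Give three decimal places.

Between-construct mean = 1.00/8 = 0.1250.
Mean within-Aut = 3.10/6 = 0.5167; mean within-AA = 0.48/1 = 0.4800.
Geometric mean = √(0.5167 × 0.4800) = 0.4980.
HTMT = 0.1250 / 0.4980 = 0.251.

0.251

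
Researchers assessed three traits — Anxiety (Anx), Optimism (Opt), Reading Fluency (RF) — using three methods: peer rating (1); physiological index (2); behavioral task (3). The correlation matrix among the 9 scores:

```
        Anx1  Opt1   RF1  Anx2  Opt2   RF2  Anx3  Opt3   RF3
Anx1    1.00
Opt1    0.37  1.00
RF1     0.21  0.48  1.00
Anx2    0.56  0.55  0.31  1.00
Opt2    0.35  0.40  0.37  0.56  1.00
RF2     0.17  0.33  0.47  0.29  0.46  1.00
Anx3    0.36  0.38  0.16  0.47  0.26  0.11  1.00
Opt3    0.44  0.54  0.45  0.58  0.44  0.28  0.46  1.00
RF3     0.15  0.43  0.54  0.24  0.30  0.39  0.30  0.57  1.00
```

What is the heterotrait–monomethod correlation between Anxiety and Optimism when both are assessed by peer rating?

Different traits, same method: r(Anx1, Opt1) = 0.37.

0.37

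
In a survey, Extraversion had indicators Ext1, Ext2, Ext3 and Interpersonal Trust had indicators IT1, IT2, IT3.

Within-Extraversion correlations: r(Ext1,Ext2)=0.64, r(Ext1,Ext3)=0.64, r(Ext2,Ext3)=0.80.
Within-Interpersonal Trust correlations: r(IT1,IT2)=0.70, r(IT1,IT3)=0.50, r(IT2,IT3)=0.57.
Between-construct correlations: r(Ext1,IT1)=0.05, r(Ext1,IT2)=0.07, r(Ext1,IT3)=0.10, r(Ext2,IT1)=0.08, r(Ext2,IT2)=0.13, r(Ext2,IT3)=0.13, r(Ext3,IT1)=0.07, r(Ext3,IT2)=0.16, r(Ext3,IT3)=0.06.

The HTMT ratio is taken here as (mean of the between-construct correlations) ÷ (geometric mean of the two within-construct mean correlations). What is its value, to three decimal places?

Mean between = 0.85/9 = 0.0944.
Mean within-Ext = 2.08/3 = 0.6933; mean within-IT = 1.77/3 = 0.5900.
Geometric mean = √(0.6933 × 0.5900) = 0.6396.
HTMT = 0.0944 / 0.6396 = 0.148.

0.148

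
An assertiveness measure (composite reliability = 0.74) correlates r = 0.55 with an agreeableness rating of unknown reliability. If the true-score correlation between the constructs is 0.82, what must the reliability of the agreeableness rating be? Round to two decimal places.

0.61

r_true = r_obs / √(r_xx · r_yy) ⇒ 0.82 = 0.55 / √(0.74 · r_yy).
√(0.74 · r_yy) = 0.55 / 0.82 = 0.6707; 0.74 · r_yy = 0.4498; r_yy = 0.4498 / 0.74 ≈ 0.61.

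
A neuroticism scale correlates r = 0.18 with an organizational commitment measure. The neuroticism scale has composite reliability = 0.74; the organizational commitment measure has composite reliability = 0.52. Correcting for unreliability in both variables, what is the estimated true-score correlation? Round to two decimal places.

r_true = r_obs / √(r_xx · r_yy) = 0.18 / √(0.74 × 0.52) = 0.18 / √0.3848 = 0.18 / 0.6203 ≈ 0.29.

0.29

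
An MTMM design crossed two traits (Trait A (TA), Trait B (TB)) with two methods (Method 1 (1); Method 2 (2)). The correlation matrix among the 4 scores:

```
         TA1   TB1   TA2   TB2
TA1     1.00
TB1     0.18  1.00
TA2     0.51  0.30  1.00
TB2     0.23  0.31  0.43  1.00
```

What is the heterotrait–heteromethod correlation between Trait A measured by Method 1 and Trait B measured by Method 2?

Different traits and methods: r(TA1, TB2) = 0.23.

0.23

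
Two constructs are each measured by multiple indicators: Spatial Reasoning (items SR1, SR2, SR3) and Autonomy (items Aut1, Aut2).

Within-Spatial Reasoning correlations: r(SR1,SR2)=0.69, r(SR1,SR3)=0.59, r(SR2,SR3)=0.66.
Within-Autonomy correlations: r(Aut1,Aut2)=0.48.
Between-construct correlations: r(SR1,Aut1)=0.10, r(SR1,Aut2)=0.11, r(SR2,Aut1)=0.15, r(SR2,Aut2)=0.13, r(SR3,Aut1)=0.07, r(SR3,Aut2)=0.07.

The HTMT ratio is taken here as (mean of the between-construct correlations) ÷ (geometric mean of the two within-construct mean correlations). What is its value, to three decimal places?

0.188

Mean between = 0.63/6 = 0.1050.
Mean within-SR = 1.94/3 = 0.6467; mean within-Aut = 0.48/1 = 0.4800.
Geometric mean = √(0.6467 × 0.4800) = 0.5571.
HTMT = 0.1050 / 0.5571 = 0.188.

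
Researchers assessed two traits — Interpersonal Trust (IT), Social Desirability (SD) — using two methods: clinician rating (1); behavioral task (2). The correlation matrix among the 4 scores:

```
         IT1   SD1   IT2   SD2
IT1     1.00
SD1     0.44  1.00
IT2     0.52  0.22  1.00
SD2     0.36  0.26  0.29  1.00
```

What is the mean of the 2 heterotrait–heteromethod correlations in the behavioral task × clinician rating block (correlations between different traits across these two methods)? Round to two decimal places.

HTHM values (method 2 × method 1): 0.22, 0.36; mean = 0.58/2 = 0.29.

0.29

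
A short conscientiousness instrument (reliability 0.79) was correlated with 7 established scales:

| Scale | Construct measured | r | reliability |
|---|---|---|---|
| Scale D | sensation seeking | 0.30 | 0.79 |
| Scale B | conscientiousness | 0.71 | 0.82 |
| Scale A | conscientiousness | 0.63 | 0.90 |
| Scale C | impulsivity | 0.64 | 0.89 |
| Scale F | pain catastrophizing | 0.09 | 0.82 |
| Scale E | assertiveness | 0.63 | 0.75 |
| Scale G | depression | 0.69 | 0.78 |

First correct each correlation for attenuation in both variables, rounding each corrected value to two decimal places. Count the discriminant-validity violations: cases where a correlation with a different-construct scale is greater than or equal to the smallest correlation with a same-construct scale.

Disattenuated r (r / √(r_scale · r_new)):
  Scale D (disc): 0.30 / √(0.79·0.79) = 0.38
  Scale B (conv): 0.71 / √(0.82·0.79) = 0.88
  Scale A (conv): 0.63 / √(0.90·0.79) = 0.75
  Scale C (disc): 0.64 / √(0.89·0.79) = 0.76
  Scale F (disc): 0.09 / √(0.82·0.79) = 0.11
  Scale E (disc): 0.63 / √(0.75·0.79) = 0.82
  Scale G (disc): 0.69 / √(0.78·0.79) = 0.88
Smallest convergent = 0.75. Discriminant values: 0.38, 0.76, 0.11, 0.82, 0.88; count ≥ 0.75 → 3.

3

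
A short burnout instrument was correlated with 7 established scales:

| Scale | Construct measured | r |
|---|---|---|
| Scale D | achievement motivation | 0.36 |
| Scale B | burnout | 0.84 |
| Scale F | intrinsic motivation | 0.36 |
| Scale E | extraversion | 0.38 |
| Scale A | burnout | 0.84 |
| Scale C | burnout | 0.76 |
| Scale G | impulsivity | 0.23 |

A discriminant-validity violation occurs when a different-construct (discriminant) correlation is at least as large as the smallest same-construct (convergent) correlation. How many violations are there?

0

Convergent (same construct = burnout): Scale B, Scale A, Scale C.
Smallest convergent = 0.76. Discriminant values: 0.36, 0.36, 0.38, 0.23; count ≥ 0.76 → 0.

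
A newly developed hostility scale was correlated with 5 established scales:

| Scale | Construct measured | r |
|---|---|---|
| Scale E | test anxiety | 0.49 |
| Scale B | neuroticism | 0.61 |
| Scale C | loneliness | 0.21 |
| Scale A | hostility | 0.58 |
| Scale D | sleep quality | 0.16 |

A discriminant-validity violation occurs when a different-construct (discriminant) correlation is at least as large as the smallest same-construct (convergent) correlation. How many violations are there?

1

Convergent (same construct = hostility): Scale A.
Smallest convergent = 0.58. Discriminant values: 0.49, 0.61, 0.21, 0.16; count ≥ 0.58 → 1.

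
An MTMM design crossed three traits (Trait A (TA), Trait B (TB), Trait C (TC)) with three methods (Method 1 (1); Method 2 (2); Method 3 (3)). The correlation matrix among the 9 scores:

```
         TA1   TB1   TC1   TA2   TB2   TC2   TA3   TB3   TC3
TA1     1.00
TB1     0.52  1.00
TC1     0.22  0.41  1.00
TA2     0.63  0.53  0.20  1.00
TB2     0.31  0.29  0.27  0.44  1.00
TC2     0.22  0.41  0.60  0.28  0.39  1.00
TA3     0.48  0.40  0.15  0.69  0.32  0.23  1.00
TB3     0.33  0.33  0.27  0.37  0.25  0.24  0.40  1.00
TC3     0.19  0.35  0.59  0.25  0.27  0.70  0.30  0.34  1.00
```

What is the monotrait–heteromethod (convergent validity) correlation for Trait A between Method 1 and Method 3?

0.48

Same trait (TA), different methods: r(TA1, TA3) = 0.48.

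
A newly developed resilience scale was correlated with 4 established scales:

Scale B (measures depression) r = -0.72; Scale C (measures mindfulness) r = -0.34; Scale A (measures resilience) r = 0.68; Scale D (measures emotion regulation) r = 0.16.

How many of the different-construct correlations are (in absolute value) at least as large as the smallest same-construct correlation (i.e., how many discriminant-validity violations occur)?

1

Convergent (same construct = resilience): Scale A.
Smallest convergent = 0.68. Discriminant |r|: 0.72, 0.34, 0.16; count ≥ 0.68 → 1.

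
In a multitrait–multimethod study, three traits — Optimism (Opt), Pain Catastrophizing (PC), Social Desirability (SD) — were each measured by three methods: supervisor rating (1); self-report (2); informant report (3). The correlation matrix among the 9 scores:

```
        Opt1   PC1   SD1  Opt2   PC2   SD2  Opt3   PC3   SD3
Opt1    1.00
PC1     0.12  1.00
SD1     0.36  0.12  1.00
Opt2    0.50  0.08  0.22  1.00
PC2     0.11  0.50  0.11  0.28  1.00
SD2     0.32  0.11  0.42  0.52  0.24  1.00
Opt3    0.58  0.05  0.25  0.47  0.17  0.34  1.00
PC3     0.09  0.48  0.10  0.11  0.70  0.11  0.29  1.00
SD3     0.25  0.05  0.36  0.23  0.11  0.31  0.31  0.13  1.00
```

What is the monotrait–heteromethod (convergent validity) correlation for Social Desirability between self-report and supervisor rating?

Same trait (SD), different methods: r(SD2, SD1) = 0.42.

0.42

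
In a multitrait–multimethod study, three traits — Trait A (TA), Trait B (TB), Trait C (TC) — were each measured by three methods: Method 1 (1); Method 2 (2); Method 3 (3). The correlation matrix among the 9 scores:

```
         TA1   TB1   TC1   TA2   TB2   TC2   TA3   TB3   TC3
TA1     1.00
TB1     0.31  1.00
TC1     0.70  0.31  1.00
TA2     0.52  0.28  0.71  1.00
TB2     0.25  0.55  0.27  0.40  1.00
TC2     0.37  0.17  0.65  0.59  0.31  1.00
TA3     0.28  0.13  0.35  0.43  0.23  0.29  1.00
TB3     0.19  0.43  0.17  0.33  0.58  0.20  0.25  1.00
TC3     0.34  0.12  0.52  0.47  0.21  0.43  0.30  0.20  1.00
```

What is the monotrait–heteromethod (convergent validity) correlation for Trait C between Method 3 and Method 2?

0.43

Same trait (TC), different methods: r(TC3, TC2) = 0.43.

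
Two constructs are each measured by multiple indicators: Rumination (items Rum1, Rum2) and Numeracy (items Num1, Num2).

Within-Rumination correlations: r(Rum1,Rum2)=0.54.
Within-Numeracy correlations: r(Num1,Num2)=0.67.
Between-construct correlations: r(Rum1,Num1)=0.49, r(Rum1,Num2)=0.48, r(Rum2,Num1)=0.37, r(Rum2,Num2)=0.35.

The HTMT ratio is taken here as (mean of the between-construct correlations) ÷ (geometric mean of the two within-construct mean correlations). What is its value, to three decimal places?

Between-construct mean = 1.69/4 = 0.4225.
Mean within-Rum = 0.54/1 = 0.5400; mean within-Num = 0.67/1 = 0.6700.
Geometric mean = √(0.5400 × 0.6700) = 0.6015.
HTMT = 0.4225 / 0.6015 = 0.702.

0.702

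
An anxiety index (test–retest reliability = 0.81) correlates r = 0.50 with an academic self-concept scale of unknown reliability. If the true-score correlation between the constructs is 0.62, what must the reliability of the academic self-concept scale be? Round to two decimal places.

r_true = r_obs / √(r_xx · r_yy) ⇒ 0.62 = 0.50 / √(0.81 · r_yy).
√(0.81 · r_yy) = 0.50 / 0.62 = 0.8065; 0.81 · r_yy = 0.6504; r_yy = 0.6504 / 0.81 ≈ 0.80.

0.80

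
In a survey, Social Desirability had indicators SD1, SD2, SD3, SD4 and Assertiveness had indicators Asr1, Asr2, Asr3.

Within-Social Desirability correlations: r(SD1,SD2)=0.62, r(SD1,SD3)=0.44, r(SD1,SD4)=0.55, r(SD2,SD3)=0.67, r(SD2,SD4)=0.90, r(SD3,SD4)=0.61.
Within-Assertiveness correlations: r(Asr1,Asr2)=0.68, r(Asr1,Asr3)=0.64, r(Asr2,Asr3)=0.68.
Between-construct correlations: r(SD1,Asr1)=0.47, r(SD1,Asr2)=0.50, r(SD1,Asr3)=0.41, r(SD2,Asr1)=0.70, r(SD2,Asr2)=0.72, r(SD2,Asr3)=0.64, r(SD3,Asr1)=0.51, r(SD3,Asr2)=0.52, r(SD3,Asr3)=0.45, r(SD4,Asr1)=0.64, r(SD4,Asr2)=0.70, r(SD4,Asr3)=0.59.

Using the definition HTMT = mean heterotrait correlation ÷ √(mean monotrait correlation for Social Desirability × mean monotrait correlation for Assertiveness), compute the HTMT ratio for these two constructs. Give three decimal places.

Mean between = 6.85/12 = 0.5708.
Mean within-SD = 3.79/6 = 0.6317; mean within-Asr = 2.00/3 = 0.6667.
Geometric mean = √(0.6317 × 0.6667) = 0.6490.
HTMT = 0.5708 / 0.6490 = 0.880.

0.880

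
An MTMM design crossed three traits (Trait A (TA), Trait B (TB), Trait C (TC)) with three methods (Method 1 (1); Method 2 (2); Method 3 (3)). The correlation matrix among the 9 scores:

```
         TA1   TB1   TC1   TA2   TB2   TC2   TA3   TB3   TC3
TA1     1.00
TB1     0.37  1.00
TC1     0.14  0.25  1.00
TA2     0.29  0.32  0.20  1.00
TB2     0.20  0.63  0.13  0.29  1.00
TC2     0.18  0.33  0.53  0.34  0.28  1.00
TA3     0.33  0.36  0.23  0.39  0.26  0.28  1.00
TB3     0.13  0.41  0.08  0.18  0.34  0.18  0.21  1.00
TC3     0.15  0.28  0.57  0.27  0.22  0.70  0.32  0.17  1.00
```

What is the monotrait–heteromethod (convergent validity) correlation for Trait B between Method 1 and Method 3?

Same trait (TB), different methods: r(TB1, TB3) = 0.41.

0.41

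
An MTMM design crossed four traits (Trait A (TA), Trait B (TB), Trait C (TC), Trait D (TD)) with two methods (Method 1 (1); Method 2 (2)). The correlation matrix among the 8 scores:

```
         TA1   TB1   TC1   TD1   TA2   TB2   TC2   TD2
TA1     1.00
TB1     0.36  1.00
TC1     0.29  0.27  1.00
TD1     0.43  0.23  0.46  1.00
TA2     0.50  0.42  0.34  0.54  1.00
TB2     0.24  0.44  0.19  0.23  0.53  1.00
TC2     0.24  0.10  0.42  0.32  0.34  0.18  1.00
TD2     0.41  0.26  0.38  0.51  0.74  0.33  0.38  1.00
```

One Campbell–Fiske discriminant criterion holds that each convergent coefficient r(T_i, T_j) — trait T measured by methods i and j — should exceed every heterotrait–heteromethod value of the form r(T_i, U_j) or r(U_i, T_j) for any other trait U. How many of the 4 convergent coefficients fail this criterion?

Checking each validity diagonal entry against its comparison values:
TA (methods 1·2): 0.50 vs {0.24, 0.42, 0.24, 0.34, 0.41, 0.54} → fail.
TB (methods 1·2): 0.44 vs {0.42, 0.24, 0.10, 0.19, 0.26, 0.23} → pass.
TC (methods 1·2): 0.42 vs {0.34, 0.24, 0.19, 0.10, 0.38, 0.32} → pass.
TD (methods 1·2): 0.51 vs {0.54, 0.41, 0.23, 0.26, 0.32, 0.38} → fail.
2 of 4 fail.

2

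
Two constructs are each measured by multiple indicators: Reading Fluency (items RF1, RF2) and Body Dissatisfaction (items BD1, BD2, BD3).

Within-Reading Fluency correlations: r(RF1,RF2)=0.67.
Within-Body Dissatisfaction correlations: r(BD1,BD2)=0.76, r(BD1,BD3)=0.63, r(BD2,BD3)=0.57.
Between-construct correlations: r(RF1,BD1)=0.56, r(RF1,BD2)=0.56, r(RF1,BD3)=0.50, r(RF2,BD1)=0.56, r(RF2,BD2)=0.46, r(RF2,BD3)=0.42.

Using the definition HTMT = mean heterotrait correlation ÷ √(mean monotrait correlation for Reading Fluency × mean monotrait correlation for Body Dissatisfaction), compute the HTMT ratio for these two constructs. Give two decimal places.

Mean heterotrait r = 3.06/6 = 0.5100.
Mean within-RF = 0.67/1 = 0.6700; mean within-BD = 1.96/3 = 0.6533.
Geometric mean = √(0.6700 × 0.6533) = 0.6616.
HTMT = 0.5100 / 0.6616 = 0.77.

0.77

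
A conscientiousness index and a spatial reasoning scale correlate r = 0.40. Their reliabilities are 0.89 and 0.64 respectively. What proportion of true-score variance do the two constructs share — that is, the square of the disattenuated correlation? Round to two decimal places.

0.28

Disattenuated r = 0.40 / √(0.89 × 0.64) = 0.40 / 0.7547 = 0.5300.
Shared true-score variance = 0.5300² = 0.2809 ≈ 0.28.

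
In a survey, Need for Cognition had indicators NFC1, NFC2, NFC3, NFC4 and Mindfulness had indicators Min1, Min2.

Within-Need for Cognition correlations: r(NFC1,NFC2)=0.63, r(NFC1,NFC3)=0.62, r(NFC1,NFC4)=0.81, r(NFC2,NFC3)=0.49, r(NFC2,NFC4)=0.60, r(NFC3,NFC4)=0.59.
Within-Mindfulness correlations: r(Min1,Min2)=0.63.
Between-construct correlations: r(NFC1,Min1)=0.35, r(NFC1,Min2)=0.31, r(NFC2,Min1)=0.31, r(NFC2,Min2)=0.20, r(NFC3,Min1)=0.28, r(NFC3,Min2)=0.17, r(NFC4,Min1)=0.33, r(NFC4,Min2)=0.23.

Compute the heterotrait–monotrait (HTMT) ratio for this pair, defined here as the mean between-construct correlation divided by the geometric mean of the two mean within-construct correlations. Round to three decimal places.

0.435

Mean between = 2.18/8 = 0.2725.
Mean within-NFC = 3.74/6 = 0.6233; mean within-Min = 0.63/1 = 0.6300.
Geometric mean = √(0.6233 × 0.6300) = 0.6266.
HTMT = 0.2725 / 0.6266 = 0.435.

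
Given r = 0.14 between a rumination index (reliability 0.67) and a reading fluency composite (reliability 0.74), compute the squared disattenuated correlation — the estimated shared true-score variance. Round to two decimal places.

Disattenuated r = 0.14 / √(0.67 × 0.74) = 0.14 / 0.7041 = 0.1988.
Shared true-score variance = 0.1988² = 0.0395 ≈ 0.04.

0.04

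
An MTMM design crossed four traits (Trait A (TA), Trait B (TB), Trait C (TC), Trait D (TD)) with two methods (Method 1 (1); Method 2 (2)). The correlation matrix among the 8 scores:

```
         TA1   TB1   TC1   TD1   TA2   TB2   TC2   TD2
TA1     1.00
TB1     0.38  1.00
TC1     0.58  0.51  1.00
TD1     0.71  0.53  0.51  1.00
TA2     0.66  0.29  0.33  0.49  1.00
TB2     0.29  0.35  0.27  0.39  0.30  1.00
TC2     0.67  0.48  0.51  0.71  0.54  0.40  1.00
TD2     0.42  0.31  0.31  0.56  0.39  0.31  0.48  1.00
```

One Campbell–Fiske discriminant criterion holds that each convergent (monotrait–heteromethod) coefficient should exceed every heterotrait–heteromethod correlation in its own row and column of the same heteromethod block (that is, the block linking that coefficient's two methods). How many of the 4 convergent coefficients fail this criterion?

4

Convergent coefficients and their comparison sets:
TA (methods 1·2): 0.66 vs {0.29, 0.29, 0.67, 0.33, 0.42, 0.49} → fail.
TB (methods 1·2): 0.35 vs {0.29, 0.29, 0.48, 0.27, 0.31, 0.39} → fail.
TC (methods 1·2): 0.51 vs {0.33, 0.67, 0.27, 0.48, 0.31, 0.71} → fail.
TD (methods 1·2): 0.56 vs {0.49, 0.42, 0.39, 0.31, 0.71, 0.31} → fail.
4 of 4 fail.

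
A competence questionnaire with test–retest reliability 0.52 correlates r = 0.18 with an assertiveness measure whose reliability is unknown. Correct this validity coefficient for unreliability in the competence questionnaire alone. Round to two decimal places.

Single correction: r_c = r_obs / √r_xx = 0.18 / √0.52 = 0.18 / 0.7211 ≈ 0.25.

0.25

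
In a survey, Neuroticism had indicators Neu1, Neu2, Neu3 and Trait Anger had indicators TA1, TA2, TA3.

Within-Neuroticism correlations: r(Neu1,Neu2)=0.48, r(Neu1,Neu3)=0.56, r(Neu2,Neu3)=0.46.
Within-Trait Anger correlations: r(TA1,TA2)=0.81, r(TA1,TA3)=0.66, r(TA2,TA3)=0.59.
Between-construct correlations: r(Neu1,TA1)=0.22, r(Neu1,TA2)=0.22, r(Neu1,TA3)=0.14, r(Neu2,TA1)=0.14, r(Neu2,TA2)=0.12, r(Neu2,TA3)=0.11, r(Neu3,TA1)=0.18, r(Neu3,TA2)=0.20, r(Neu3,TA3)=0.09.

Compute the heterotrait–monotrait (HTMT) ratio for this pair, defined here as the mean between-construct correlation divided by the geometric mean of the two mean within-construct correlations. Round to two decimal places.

0.27

Between-construct mean = 1.42/9 = 0.1578.
Mean within-Neu = 1.50/3 = 0.5000; mean within-TA = 2.06/3 = 0.6867.
Geometric mean = √(0.5000 × 0.6867) = 0.5860.
HTMT = 0.1578 / 0.5860 = 0.27.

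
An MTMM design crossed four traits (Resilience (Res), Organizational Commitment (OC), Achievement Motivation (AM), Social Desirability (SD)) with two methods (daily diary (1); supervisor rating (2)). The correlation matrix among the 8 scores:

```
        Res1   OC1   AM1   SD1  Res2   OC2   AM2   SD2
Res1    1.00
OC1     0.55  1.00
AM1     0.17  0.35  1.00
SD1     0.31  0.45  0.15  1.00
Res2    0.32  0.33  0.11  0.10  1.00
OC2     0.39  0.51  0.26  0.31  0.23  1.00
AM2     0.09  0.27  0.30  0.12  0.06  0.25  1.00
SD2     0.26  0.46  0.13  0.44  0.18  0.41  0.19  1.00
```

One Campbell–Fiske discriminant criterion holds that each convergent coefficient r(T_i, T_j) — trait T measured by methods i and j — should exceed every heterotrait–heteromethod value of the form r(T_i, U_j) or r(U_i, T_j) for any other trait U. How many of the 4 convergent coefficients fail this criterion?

Convergent coefficients and their comparison sets:
Res (methods 1·2): 0.32 vs {0.39, 0.33, 0.09, 0.11, 0.26, 0.10} → fail.
OC (methods 1·2): 0.51 vs {0.33, 0.39, 0.27, 0.26, 0.46, 0.31} → pass.
AM (methods 1·2): 0.30 vs {0.11, 0.09, 0.26, 0.27, 0.13, 0.12} → pass.
SD (methods 1·2): 0.44 vs {0.10, 0.26, 0.31, 0.46, 0.12, 0.13} → fail.
2 of 4 fail.

2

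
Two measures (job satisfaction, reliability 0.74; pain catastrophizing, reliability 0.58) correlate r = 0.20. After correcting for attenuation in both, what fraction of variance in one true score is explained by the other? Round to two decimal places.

0.09

Disattenuated r = 0.20 / √(0.74 × 0.58) = 0.20 / 0.6551 = 0.3053.
Shared true-score variance = 0.3053² = 0.0932 ≈ 0.09.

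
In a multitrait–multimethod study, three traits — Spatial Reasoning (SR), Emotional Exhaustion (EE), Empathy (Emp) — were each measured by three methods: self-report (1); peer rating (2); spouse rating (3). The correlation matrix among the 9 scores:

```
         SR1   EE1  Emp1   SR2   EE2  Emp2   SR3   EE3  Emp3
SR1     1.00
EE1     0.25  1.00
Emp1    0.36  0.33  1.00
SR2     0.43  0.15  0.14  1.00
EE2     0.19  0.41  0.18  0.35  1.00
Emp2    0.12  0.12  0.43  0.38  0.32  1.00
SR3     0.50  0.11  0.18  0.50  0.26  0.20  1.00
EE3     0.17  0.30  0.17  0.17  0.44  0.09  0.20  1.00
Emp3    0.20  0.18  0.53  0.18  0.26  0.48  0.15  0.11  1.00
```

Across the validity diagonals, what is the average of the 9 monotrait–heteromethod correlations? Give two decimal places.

0.45

Convergent values: 0.43, 0.50, 0.50, 0.41, 0.30, 0.44, 0.43, 0.53, 0.48; mean = 4.02/9 = 0.45.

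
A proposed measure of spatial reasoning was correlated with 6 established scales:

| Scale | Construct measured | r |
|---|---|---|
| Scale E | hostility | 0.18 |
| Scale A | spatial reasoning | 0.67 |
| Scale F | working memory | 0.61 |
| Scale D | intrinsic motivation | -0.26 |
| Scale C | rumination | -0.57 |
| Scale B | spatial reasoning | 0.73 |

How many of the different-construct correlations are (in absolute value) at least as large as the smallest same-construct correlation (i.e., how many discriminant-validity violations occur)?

0

Convergent (same construct = spatial reasoning): Scale A, Scale B.
Smallest convergent = 0.67. Discriminant |r|: 0.18, 0.61, 0.26, 0.57; count ≥ 0.67 → 0.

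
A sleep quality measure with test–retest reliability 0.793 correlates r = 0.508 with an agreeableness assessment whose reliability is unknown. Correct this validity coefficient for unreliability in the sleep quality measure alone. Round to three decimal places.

0.570

Single correction: r_c = r_obs / √r_xx = 0.508 / √0.793 = 0.508 / 0.8905 ≈ 0.570.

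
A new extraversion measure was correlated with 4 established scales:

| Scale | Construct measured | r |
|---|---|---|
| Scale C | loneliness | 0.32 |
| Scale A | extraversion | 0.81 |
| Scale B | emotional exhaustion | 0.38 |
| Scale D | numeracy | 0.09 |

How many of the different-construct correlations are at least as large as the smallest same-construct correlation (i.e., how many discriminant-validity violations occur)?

Convergent (same construct = extraversion): Scale A.
Smallest convergent = 0.81. Discriminant values: 0.32, 0.38, 0.09; count ≥ 0.81 → 0.

0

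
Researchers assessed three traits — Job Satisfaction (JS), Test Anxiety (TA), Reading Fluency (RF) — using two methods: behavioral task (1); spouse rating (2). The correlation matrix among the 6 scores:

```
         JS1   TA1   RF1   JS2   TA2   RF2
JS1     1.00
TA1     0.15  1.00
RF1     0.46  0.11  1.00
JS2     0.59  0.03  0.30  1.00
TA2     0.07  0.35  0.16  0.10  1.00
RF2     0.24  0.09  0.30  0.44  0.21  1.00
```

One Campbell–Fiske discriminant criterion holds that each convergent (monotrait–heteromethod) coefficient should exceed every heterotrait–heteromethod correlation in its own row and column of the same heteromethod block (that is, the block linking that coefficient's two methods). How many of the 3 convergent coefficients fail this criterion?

1

Convergent coefficients and their comparison sets:
JS (methods 1·2): 0.59 vs {0.07, 0.03, 0.24, 0.30} → pass.
TA (methods 1·2): 0.35 vs {0.03, 0.07, 0.09, 0.16} → pass.
RF (methods 1·2): 0.30 vs {0.30, 0.24, 0.16, 0.09} → fail.
1 of 3 fail.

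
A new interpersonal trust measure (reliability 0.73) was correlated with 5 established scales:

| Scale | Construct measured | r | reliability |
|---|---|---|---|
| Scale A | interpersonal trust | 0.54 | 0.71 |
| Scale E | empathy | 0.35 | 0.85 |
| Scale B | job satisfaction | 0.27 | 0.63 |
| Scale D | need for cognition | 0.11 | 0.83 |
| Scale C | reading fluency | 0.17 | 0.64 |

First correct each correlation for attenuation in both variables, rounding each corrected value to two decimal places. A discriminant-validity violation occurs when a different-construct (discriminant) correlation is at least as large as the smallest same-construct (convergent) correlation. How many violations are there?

Disattenuated r (r / √(r_scale · r_new)):
  Scale A (conv): 0.54 / √(0.71·0.73) = 0.75
  Scale E (disc): 0.35 / √(0.85·0.73) = 0.44
  Scale B (disc): 0.27 / √(0.63·0.73) = 0.40
  Scale D (disc): 0.11 / √(0.83·0.73) = 0.14
  Scale C (disc): 0.17 / √(0.64·0.73) = 0.25
Smallest convergent = 0.75. Discriminant values: 0.44, 0.40, 0.14, 0.25; count ≥ 0.75 → 0.

0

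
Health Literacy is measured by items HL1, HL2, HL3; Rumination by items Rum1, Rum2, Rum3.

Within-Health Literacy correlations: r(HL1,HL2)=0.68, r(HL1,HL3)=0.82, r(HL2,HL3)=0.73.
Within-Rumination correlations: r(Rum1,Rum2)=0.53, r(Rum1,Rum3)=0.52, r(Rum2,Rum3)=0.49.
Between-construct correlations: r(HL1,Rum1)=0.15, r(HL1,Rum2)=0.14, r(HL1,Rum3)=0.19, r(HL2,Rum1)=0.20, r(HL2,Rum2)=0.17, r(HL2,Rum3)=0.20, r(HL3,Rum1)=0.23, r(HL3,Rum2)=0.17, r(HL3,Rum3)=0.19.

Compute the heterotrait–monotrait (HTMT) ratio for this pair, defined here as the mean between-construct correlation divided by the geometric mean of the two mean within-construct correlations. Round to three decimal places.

0.295

Mean heterotrait r = 1.64/9 = 0.1822.
Mean within-HL = 2.23/3 = 0.7433; mean within-Rum = 1.54/3 = 0.5133.
Geometric mean = √(0.7433 × 0.5133) = 0.6177.
HTMT = 0.1822 / 0.6177 = 0.295.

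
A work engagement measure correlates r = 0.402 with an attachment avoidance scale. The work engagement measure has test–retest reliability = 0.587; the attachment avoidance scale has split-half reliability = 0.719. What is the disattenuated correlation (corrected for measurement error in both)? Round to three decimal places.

r_true = r_obs / √(r_xx · r_yy) = 0.402 / √(0.587 × 0.719) = 0.402 / √0.422053 = 0.402 / 0.6497 ≈ 0.619.

0.619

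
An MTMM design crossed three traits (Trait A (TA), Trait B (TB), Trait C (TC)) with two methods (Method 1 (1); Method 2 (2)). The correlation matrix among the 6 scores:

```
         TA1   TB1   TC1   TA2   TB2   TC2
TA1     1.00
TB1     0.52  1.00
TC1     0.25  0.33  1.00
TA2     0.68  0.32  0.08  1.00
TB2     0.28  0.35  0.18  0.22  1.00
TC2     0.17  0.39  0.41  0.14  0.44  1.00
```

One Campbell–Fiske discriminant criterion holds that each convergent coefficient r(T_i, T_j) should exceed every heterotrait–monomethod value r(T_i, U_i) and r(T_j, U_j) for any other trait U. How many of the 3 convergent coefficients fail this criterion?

2

Checking each validity diagonal entry against its comparison values:
TA (methods 1·2): 0.68 vs {0.52, 0.22, 0.25, 0.14} → pass.
TB (methods 1·2): 0.35 vs {0.52, 0.22, 0.33, 0.44} → fail.
TC (methods 1·2): 0.41 vs {0.25, 0.14, 0.33, 0.44} → fail.
2 of 3 fail.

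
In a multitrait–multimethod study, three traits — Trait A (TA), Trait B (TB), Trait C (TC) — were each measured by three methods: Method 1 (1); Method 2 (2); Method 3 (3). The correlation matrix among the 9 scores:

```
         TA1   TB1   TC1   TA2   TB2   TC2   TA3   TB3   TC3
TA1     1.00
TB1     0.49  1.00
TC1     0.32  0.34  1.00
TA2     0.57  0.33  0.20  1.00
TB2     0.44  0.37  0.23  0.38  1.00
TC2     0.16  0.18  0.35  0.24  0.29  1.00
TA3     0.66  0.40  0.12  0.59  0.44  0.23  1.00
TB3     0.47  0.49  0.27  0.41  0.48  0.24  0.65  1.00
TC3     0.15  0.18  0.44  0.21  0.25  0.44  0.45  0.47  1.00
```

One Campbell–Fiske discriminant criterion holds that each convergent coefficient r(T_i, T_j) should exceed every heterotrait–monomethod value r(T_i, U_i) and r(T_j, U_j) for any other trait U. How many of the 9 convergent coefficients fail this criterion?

6

Each convergent coefficient versus the relevant comparison correlations:
TA (methods 1·2): 0.57 vs {0.49, 0.38, 0.32, 0.24} → pass.
TA (methods 1·3): 0.66 vs {0.49, 0.65, 0.32, 0.45} → pass.
TA (methods 2·3): 0.59 vs {0.38, 0.65, 0.24, 0.45} → fail.
TB (methods 1·2): 0.37 vs {0.49, 0.38, 0.34, 0.29} → fail.
TB (methods 1·3): 0.49 vs {0.49, 0.65, 0.34, 0.47} → fail.
TB (methods 2·3): 0.48 vs {0.38, 0.65, 0.29, 0.47} → fail.
TC (methods 1·2): 0.35 vs {0.32, 0.24, 0.34, 0.29} → pass.
TC (methods 1·3): 0.44 vs {0.32, 0.45, 0.34, 0.47} → fail.
TC (methods 2·3): 0.44 vs {0.24, 0.45, 0.29, 0.47} → fail.
6 of 9 fail.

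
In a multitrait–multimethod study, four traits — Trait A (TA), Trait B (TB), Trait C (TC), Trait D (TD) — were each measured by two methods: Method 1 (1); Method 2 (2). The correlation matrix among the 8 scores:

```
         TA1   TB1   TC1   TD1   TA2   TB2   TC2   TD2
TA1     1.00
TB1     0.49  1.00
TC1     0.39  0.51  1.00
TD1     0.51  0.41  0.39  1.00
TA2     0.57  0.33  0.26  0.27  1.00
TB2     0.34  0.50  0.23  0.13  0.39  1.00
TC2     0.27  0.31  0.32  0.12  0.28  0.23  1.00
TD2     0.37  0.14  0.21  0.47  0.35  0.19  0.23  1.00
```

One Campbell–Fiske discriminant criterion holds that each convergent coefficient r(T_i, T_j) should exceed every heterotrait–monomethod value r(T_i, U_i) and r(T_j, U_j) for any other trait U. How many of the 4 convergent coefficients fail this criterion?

3

Checking each validity diagonal entry against its comparison values:
TA (methods 1·2): 0.57 vs {0.49, 0.39, 0.39, 0.28, 0.51, 0.35} → pass.
TB (methods 1·2): 0.50 vs {0.49, 0.39, 0.51, 0.23, 0.41, 0.19} → fail.
TC (methods 1·2): 0.32 vs {0.39, 0.28, 0.51, 0.23, 0.39, 0.23} → fail.
TD (methods 1·2): 0.47 vs {0.51, 0.35, 0.41, 0.19, 0.39, 0.23} → fail.
3 of 4 fail.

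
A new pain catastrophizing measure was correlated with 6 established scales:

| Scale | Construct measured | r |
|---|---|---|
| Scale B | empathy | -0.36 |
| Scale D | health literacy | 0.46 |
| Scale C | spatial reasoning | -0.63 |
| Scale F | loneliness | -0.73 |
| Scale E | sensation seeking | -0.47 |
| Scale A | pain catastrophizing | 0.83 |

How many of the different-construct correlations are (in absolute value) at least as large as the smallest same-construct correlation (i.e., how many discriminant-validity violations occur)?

Convergent (same construct = pain catastrophizing): Scale A.
Smallest convergent = 0.83. Discriminant |r|: 0.36, 0.46, 0.63, 0.73, 0.47; count ≥ 0.83 → 0.

0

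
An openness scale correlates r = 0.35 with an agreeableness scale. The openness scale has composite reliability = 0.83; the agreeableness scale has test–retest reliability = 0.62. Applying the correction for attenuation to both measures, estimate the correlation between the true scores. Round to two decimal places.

r_true = r_obs / √(r_xx · r_yy) = 0.35 / √(0.83 × 0.62) = 0.35 / √0.5146 = 0.35 / 0.7174 ≈ 0.49.

0.49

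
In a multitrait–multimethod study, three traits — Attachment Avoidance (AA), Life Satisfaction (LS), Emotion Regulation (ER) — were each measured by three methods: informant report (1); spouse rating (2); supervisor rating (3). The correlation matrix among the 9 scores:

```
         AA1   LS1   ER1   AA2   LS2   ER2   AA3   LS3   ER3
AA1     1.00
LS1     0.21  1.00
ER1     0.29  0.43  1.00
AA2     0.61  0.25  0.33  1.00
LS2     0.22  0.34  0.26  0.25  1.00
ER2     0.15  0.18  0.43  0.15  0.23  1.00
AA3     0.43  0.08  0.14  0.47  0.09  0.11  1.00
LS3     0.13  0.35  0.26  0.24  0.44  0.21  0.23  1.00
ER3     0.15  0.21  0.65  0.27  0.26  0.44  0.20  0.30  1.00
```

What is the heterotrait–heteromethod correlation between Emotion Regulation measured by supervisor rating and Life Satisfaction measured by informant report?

0.21

Different traits and methods: r(ER3, LS1) = 0.21.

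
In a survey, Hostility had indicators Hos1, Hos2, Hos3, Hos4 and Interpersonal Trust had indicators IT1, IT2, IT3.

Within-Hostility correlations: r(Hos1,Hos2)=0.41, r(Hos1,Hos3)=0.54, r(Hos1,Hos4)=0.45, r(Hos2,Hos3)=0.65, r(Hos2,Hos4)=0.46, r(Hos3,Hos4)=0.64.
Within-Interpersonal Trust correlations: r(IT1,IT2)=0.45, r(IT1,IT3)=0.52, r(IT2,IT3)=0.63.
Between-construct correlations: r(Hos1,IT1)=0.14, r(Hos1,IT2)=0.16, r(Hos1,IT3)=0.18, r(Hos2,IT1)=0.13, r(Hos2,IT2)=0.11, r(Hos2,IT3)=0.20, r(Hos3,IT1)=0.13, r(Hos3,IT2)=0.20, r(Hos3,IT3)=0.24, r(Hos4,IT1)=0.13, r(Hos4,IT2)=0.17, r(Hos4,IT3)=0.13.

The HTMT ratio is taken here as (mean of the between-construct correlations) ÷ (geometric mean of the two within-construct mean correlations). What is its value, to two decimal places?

0.30

Between-construct mean = 1.92/12 = 0.1600.
Mean within-Hos = 3.15/6 = 0.5250; mean within-IT = 1.60/3 = 0.5333.
Geometric mean = √(0.5250 × 0.5333) = 0.5291.
HTMT = 0.1600 / 0.5291 = 0.30.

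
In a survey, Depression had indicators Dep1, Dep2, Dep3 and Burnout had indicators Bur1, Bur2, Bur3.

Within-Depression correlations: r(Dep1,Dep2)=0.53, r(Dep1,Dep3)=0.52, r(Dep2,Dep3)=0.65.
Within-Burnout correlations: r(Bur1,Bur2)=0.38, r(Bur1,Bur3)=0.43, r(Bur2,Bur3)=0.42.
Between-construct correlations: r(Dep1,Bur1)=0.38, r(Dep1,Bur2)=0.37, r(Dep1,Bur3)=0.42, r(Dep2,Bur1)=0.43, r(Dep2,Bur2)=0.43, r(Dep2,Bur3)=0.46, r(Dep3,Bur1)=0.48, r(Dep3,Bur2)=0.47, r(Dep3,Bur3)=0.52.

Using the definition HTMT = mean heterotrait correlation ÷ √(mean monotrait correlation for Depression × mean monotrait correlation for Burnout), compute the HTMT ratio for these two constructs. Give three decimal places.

Between-construct mean = 3.96/9 = 0.4400.
Mean within-Dep = 1.70/3 = 0.5667; mean within-Bur = 1.23/3 = 0.4100.
Geometric mean = √(0.5667 × 0.4100) = 0.4820.
HTMT = 0.4400 / 0.4820 = 0.913.

0.913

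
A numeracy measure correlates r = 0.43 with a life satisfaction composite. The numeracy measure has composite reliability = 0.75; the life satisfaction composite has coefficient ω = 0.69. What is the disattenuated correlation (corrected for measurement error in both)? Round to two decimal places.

0.60

r_true = r_obs / √(r_xx · r_yy) = 0.43 / √(0.75 × 0.69) = 0.43 / √0.5175 = 0.43 / 0.7194 ≈ 0.60.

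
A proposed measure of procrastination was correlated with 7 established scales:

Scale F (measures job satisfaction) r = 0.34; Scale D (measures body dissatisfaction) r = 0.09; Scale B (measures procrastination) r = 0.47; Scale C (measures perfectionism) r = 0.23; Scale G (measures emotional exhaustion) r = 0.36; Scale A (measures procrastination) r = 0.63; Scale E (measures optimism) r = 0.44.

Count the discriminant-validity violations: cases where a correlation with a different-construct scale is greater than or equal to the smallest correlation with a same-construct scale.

0

Convergent (same construct = procrastination): Scale B, Scale A.
Smallest convergent = 0.47. Discriminant values: 0.34, 0.09, 0.23, 0.36, 0.44; count ≥ 0.47 → 0.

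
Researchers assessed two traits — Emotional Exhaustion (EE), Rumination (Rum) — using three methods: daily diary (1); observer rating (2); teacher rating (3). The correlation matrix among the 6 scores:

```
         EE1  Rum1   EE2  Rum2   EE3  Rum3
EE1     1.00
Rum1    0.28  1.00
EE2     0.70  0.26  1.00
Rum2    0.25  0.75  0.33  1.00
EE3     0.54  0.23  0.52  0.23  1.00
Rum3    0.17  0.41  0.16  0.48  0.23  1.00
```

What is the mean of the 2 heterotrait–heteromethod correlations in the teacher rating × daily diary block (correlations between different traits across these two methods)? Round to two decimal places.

HTHM values (method 3 × method 1): 0.23, 0.17; mean = 0.40/2 = 0.20.

0.20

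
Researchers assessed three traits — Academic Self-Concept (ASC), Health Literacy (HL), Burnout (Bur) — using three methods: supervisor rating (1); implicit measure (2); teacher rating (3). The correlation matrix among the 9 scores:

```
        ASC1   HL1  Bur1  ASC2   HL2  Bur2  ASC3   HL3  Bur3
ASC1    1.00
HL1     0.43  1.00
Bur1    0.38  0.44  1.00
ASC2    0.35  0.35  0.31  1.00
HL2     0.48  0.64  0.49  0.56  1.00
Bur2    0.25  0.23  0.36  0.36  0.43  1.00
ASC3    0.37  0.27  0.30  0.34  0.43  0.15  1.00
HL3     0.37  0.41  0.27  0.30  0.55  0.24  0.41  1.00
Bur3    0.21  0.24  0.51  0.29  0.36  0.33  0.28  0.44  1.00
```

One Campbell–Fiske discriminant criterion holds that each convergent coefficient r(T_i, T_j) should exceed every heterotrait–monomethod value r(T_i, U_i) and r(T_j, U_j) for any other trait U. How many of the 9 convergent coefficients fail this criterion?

7

Each convergent coefficient versus the relevant comparison correlations:
ASC (methods 1·2): 0.35 vs {0.43, 0.56, 0.38, 0.36} → fail.
ASC (methods 1·3): 0.37 vs {0.43, 0.41, 0.38, 0.28} → fail.
ASC (methods 2·3): 0.34 vs {0.56, 0.41, 0.36, 0.28} → fail.
HL (methods 1·2): 0.64 vs {0.43, 0.56, 0.44, 0.43} → pass.
HL (methods 1·3): 0.41 vs {0.43, 0.41, 0.44, 0.44} → fail.
HL (methods 2·3): 0.55 vs {0.56, 0.41, 0.43, 0.44} → fail.
Bur (methods 1·2): 0.36 vs {0.38, 0.36, 0.44, 0.43} → fail.
Bur (methods 1·3): 0.51 vs {0.38, 0.28, 0.44, 0.44} → pass.
Bur (methods 2·3): 0.33 vs {0.36, 0.28, 0.43, 0.44} → fail.
7 of 9 fail.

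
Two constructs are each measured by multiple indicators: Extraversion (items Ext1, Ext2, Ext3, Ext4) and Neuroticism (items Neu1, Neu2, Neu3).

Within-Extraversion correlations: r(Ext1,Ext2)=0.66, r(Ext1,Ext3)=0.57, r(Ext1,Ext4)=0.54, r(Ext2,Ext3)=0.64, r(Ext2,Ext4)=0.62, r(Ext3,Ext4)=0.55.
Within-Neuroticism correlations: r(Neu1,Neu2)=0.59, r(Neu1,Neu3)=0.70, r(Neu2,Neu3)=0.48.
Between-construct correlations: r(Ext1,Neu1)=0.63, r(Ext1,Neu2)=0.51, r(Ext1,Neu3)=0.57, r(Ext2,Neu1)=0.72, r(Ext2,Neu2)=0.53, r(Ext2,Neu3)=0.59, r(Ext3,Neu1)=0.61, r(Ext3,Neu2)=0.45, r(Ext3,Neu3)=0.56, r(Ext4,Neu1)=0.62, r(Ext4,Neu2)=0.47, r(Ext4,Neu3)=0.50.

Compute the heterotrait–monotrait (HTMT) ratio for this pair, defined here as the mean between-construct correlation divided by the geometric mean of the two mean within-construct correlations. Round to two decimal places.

Between-construct mean = 6.76/12 = 0.5633.
Mean within-Ext = 3.58/6 = 0.5967; mean within-Neu = 1.77/3 = 0.5900.
Geometric mean = √(0.5967 × 0.5900) = 0.5933.
HTMT = 0.5633 / 0.5933 = 0.95.

0.95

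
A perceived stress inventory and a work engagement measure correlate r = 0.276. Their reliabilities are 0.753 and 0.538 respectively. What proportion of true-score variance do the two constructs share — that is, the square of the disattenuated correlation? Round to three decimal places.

0.188

Disattenuated r = 0.276 / √(0.753 × 0.538) = 0.276 / 0.6365 = 0.4336.
Shared true-score variance = 0.4336² = 0.1880 ≈ 0.188.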